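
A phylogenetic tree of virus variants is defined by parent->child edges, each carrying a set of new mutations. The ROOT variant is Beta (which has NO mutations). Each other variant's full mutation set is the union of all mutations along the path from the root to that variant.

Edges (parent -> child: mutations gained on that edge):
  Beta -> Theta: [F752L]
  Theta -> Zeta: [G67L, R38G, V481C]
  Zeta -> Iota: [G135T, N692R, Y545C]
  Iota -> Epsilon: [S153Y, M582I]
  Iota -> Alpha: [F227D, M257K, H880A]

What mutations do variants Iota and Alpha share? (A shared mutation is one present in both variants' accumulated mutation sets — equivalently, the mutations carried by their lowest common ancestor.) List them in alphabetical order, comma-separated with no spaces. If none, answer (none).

Accumulating mutations along path to Iota:
  At Beta: gained [] -> total []
  At Theta: gained ['F752L'] -> total ['F752L']
  At Zeta: gained ['G67L', 'R38G', 'V481C'] -> total ['F752L', 'G67L', 'R38G', 'V481C']
  At Iota: gained ['G135T', 'N692R', 'Y545C'] -> total ['F752L', 'G135T', 'G67L', 'N692R', 'R38G', 'V481C', 'Y545C']
Mutations(Iota) = ['F752L', 'G135T', 'G67L', 'N692R', 'R38G', 'V481C', 'Y545C']
Accumulating mutations along path to Alpha:
  At Beta: gained [] -> total []
  At Theta: gained ['F752L'] -> total ['F752L']
  At Zeta: gained ['G67L', 'R38G', 'V481C'] -> total ['F752L', 'G67L', 'R38G', 'V481C']
  At Iota: gained ['G135T', 'N692R', 'Y545C'] -> total ['F752L', 'G135T', 'G67L', 'N692R', 'R38G', 'V481C', 'Y545C']
  At Alpha: gained ['F227D', 'M257K', 'H880A'] -> total ['F227D', 'F752L', 'G135T', 'G67L', 'H880A', 'M257K', 'N692R', 'R38G', 'V481C', 'Y545C']
Mutations(Alpha) = ['F227D', 'F752L', 'G135T', 'G67L', 'H880A', 'M257K', 'N692R', 'R38G', 'V481C', 'Y545C']
Intersection: ['F752L', 'G135T', 'G67L', 'N692R', 'R38G', 'V481C', 'Y545C'] ∩ ['F227D', 'F752L', 'G135T', 'G67L', 'H880A', 'M257K', 'N692R', 'R38G', 'V481C', 'Y545C'] = ['F752L', 'G135T', 'G67L', 'N692R', 'R38G', 'V481C', 'Y545C']

Answer: F752L,G135T,G67L,N692R,R38G,V481C,Y545C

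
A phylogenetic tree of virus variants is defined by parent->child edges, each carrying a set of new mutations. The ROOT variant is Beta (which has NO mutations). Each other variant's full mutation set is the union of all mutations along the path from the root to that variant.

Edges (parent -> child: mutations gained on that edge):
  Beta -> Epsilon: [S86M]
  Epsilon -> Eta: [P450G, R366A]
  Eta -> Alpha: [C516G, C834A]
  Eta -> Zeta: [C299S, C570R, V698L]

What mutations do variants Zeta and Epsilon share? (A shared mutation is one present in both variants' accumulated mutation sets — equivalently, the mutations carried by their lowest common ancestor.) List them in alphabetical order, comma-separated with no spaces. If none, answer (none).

Answer: S86M

Derivation:
Accumulating mutations along path to Zeta:
  At Beta: gained [] -> total []
  At Epsilon: gained ['S86M'] -> total ['S86M']
  At Eta: gained ['P450G', 'R366A'] -> total ['P450G', 'R366A', 'S86M']
  At Zeta: gained ['C299S', 'C570R', 'V698L'] -> total ['C299S', 'C570R', 'P450G', 'R366A', 'S86M', 'V698L']
Mutations(Zeta) = ['C299S', 'C570R', 'P450G', 'R366A', 'S86M', 'V698L']
Accumulating mutations along path to Epsilon:
  At Beta: gained [] -> total []
  At Epsilon: gained ['S86M'] -> total ['S86M']
Mutations(Epsilon) = ['S86M']
Intersection: ['C299S', 'C570R', 'P450G', 'R366A', 'S86M', 'V698L'] ∩ ['S86M'] = ['S86M']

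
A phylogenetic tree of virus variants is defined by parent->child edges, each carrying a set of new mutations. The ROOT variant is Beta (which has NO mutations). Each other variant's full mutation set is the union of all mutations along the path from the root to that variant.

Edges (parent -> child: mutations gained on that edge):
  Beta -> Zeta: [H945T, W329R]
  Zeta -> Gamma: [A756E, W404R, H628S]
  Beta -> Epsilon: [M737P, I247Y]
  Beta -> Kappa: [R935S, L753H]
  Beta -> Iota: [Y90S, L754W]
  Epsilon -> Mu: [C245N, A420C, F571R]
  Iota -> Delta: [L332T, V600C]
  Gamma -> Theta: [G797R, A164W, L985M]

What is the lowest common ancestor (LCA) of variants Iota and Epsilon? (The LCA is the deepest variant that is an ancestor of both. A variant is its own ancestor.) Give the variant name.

Answer: Beta

Derivation:
Path from root to Iota: Beta -> Iota
  ancestors of Iota: {Beta, Iota}
Path from root to Epsilon: Beta -> Epsilon
  ancestors of Epsilon: {Beta, Epsilon}
Common ancestors: {Beta}
Walk up from Epsilon: Epsilon (not in ancestors of Iota), Beta (in ancestors of Iota)
Deepest common ancestor (LCA) = Beta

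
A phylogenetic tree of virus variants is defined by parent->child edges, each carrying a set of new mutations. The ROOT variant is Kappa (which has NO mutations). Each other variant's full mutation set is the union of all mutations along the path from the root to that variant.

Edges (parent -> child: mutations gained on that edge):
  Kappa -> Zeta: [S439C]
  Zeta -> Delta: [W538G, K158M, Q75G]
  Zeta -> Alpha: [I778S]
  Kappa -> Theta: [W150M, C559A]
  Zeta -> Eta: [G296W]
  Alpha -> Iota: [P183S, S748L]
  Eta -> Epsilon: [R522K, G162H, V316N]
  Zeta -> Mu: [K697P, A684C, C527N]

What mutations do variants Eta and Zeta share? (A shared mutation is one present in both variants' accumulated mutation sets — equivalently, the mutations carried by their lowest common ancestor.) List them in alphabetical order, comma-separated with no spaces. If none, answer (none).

Answer: S439C

Derivation:
Accumulating mutations along path to Eta:
  At Kappa: gained [] -> total []
  At Zeta: gained ['S439C'] -> total ['S439C']
  At Eta: gained ['G296W'] -> total ['G296W', 'S439C']
Mutations(Eta) = ['G296W', 'S439C']
Accumulating mutations along path to Zeta:
  At Kappa: gained [] -> total []
  At Zeta: gained ['S439C'] -> total ['S439C']
Mutations(Zeta) = ['S439C']
Intersection: ['G296W', 'S439C'] ∩ ['S439C'] = ['S439C']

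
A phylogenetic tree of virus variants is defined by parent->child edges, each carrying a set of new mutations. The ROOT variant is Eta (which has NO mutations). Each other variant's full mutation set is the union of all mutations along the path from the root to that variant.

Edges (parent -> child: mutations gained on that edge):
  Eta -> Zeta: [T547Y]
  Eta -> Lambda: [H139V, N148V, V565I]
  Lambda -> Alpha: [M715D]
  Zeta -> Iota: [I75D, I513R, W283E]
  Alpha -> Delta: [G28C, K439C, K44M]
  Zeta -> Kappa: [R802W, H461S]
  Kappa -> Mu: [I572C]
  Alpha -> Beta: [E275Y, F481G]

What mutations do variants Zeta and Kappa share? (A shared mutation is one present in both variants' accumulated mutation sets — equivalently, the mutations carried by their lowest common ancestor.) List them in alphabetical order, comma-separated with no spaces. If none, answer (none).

Accumulating mutations along path to Zeta:
  At Eta: gained [] -> total []
  At Zeta: gained ['T547Y'] -> total ['T547Y']
Mutations(Zeta) = ['T547Y']
Accumulating mutations along path to Kappa:
  At Eta: gained [] -> total []
  At Zeta: gained ['T547Y'] -> total ['T547Y']
  At Kappa: gained ['R802W', 'H461S'] -> total ['H461S', 'R802W', 'T547Y']
Mutations(Kappa) = ['H461S', 'R802W', 'T547Y']
Intersection: ['T547Y'] ∩ ['H461S', 'R802W', 'T547Y'] = ['T547Y']

Answer: T547Y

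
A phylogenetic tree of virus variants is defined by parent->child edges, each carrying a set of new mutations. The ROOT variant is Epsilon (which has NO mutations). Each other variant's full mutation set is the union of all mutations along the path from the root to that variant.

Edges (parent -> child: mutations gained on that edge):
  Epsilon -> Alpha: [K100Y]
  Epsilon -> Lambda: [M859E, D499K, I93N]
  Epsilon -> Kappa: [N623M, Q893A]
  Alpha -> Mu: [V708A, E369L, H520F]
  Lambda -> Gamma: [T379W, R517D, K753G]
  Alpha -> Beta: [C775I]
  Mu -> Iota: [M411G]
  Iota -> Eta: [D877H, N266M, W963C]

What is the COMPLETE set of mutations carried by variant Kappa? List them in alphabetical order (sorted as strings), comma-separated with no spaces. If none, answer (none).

Answer: N623M,Q893A

Derivation:
At Epsilon: gained [] -> total []
At Kappa: gained ['N623M', 'Q893A'] -> total ['N623M', 'Q893A']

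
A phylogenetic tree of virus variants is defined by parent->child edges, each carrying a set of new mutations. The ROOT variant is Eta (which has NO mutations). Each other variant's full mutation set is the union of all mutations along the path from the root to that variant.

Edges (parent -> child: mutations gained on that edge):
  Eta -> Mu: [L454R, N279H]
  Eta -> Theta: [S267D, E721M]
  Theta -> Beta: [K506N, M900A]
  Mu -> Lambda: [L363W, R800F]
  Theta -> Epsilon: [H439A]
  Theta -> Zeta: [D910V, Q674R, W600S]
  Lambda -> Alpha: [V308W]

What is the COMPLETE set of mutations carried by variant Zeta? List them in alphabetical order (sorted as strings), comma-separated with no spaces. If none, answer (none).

Answer: D910V,E721M,Q674R,S267D,W600S

Derivation:
At Eta: gained [] -> total []
At Theta: gained ['S267D', 'E721M'] -> total ['E721M', 'S267D']
At Zeta: gained ['D910V', 'Q674R', 'W600S'] -> total ['D910V', 'E721M', 'Q674R', 'S267D', 'W600S']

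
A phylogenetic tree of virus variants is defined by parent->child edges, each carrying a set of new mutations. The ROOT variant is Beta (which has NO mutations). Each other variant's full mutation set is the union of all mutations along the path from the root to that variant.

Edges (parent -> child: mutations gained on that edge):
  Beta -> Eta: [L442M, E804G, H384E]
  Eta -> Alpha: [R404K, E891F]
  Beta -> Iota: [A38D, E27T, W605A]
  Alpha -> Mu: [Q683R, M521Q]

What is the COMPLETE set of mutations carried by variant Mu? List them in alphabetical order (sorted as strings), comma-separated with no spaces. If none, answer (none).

At Beta: gained [] -> total []
At Eta: gained ['L442M', 'E804G', 'H384E'] -> total ['E804G', 'H384E', 'L442M']
At Alpha: gained ['R404K', 'E891F'] -> total ['E804G', 'E891F', 'H384E', 'L442M', 'R404K']
At Mu: gained ['Q683R', 'M521Q'] -> total ['E804G', 'E891F', 'H384E', 'L442M', 'M521Q', 'Q683R', 'R404K']

Answer: E804G,E891F,H384E,L442M,M521Q,Q683R,R404K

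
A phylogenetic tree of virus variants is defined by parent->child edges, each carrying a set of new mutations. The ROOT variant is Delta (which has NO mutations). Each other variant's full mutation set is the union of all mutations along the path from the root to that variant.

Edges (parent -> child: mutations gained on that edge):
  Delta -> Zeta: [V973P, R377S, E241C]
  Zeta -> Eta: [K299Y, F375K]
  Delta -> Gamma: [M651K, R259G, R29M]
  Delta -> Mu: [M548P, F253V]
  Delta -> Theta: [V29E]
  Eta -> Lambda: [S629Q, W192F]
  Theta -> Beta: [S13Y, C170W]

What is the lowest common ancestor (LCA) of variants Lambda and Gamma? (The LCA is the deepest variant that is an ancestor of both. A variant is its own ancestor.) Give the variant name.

Path from root to Lambda: Delta -> Zeta -> Eta -> Lambda
  ancestors of Lambda: {Delta, Zeta, Eta, Lambda}
Path from root to Gamma: Delta -> Gamma
  ancestors of Gamma: {Delta, Gamma}
Common ancestors: {Delta}
Walk up from Gamma: Gamma (not in ancestors of Lambda), Delta (in ancestors of Lambda)
Deepest common ancestor (LCA) = Delta

Answer: Delta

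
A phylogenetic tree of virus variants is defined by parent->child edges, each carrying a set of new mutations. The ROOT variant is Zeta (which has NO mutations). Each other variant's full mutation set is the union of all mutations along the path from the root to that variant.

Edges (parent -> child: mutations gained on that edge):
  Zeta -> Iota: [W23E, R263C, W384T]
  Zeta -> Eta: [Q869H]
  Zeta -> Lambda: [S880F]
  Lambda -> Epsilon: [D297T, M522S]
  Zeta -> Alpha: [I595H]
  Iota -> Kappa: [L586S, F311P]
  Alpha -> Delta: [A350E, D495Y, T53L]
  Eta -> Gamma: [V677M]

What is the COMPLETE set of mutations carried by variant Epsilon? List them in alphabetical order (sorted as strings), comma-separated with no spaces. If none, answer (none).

At Zeta: gained [] -> total []
At Lambda: gained ['S880F'] -> total ['S880F']
At Epsilon: gained ['D297T', 'M522S'] -> total ['D297T', 'M522S', 'S880F']

Answer: D297T,M522S,S880F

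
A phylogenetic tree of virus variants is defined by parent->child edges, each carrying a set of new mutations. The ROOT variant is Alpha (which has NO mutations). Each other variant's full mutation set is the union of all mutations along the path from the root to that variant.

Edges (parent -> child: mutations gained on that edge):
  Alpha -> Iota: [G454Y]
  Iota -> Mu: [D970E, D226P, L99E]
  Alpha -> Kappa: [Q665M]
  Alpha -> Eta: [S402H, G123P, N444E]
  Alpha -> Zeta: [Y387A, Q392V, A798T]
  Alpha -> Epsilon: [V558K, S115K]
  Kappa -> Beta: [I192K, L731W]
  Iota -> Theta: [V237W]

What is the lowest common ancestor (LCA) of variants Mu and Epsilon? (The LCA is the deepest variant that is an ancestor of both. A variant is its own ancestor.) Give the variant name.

Path from root to Mu: Alpha -> Iota -> Mu
  ancestors of Mu: {Alpha, Iota, Mu}
Path from root to Epsilon: Alpha -> Epsilon
  ancestors of Epsilon: {Alpha, Epsilon}
Common ancestors: {Alpha}
Walk up from Epsilon: Epsilon (not in ancestors of Mu), Alpha (in ancestors of Mu)
Deepest common ancestor (LCA) = Alpha

Answer: Alpha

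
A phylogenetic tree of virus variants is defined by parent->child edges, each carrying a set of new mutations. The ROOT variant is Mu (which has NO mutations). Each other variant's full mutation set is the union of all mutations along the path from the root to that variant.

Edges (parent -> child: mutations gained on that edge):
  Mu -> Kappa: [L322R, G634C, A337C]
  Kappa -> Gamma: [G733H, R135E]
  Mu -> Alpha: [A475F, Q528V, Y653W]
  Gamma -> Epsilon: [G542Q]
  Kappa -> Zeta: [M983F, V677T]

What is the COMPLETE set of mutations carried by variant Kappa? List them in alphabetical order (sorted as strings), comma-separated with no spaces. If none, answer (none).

At Mu: gained [] -> total []
At Kappa: gained ['L322R', 'G634C', 'A337C'] -> total ['A337C', 'G634C', 'L322R']

Answer: A337C,G634C,L322R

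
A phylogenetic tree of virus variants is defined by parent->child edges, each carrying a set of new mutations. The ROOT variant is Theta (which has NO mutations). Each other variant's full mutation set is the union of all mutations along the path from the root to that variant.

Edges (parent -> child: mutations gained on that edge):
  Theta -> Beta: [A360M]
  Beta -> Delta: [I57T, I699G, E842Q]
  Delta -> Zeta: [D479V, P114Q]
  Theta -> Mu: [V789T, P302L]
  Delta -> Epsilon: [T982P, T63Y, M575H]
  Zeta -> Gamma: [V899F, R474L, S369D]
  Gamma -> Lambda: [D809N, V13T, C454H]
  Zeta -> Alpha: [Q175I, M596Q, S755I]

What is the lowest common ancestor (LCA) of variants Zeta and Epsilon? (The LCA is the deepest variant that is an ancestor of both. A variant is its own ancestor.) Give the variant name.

Path from root to Zeta: Theta -> Beta -> Delta -> Zeta
  ancestors of Zeta: {Theta, Beta, Delta, Zeta}
Path from root to Epsilon: Theta -> Beta -> Delta -> Epsilon
  ancestors of Epsilon: {Theta, Beta, Delta, Epsilon}
Common ancestors: {Theta, Beta, Delta}
Walk up from Epsilon: Epsilon (not in ancestors of Zeta), Delta (in ancestors of Zeta), Beta (in ancestors of Zeta), Theta (in ancestors of Zeta)
Deepest common ancestor (LCA) = Delta

Answer: Delta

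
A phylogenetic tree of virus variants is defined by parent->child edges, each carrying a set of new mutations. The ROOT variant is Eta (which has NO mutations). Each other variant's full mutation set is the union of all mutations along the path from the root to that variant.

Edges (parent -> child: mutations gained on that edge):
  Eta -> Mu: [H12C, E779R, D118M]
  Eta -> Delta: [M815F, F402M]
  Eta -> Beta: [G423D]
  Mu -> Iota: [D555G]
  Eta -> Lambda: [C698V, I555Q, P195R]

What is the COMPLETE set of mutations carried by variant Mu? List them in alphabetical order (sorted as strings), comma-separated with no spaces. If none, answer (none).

Answer: D118M,E779R,H12C

Derivation:
At Eta: gained [] -> total []
At Mu: gained ['H12C', 'E779R', 'D118M'] -> total ['D118M', 'E779R', 'H12C']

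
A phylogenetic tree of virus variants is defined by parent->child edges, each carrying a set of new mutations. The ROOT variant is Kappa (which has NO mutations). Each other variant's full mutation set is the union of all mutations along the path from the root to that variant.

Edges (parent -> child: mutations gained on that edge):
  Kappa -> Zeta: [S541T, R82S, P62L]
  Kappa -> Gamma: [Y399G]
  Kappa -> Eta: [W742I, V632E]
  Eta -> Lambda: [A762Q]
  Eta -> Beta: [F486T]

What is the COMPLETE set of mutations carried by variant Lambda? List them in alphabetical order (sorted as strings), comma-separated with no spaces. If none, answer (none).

Answer: A762Q,V632E,W742I

Derivation:
At Kappa: gained [] -> total []
At Eta: gained ['W742I', 'V632E'] -> total ['V632E', 'W742I']
At Lambda: gained ['A762Q'] -> total ['A762Q', 'V632E', 'W742I']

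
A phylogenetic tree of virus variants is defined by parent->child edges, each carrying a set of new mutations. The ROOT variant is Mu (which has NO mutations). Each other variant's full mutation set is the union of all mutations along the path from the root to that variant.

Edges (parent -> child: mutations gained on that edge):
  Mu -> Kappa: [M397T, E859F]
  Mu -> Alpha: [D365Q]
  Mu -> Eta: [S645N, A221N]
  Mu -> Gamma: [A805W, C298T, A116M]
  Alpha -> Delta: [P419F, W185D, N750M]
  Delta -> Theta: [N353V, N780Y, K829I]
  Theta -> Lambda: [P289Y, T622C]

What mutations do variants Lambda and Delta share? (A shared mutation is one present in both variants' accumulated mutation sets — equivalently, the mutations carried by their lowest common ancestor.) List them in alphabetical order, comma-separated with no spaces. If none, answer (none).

Accumulating mutations along path to Lambda:
  At Mu: gained [] -> total []
  At Alpha: gained ['D365Q'] -> total ['D365Q']
  At Delta: gained ['P419F', 'W185D', 'N750M'] -> total ['D365Q', 'N750M', 'P419F', 'W185D']
  At Theta: gained ['N353V', 'N780Y', 'K829I'] -> total ['D365Q', 'K829I', 'N353V', 'N750M', 'N780Y', 'P419F', 'W185D']
  At Lambda: gained ['P289Y', 'T622C'] -> total ['D365Q', 'K829I', 'N353V', 'N750M', 'N780Y', 'P289Y', 'P419F', 'T622C', 'W185D']
Mutations(Lambda) = ['D365Q', 'K829I', 'N353V', 'N750M', 'N780Y', 'P289Y', 'P419F', 'T622C', 'W185D']
Accumulating mutations along path to Delta:
  At Mu: gained [] -> total []
  At Alpha: gained ['D365Q'] -> total ['D365Q']
  At Delta: gained ['P419F', 'W185D', 'N750M'] -> total ['D365Q', 'N750M', 'P419F', 'W185D']
Mutations(Delta) = ['D365Q', 'N750M', 'P419F', 'W185D']
Intersection: ['D365Q', 'K829I', 'N353V', 'N750M', 'N780Y', 'P289Y', 'P419F', 'T622C', 'W185D'] ∩ ['D365Q', 'N750M', 'P419F', 'W185D'] = ['D365Q', 'N750M', 'P419F', 'W185D']

Answer: D365Q,N750M,P419F,W185D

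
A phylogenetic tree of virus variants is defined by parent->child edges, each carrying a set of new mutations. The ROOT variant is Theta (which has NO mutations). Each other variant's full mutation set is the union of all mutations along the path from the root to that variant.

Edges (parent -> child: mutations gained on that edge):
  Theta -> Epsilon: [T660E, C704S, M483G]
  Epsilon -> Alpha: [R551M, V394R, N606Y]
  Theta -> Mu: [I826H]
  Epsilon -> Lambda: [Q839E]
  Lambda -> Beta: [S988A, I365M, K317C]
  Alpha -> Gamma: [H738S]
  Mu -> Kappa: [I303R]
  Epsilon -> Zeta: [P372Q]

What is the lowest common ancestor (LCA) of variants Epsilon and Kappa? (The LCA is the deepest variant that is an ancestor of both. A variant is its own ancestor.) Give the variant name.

Answer: Theta

Derivation:
Path from root to Epsilon: Theta -> Epsilon
  ancestors of Epsilon: {Theta, Epsilon}
Path from root to Kappa: Theta -> Mu -> Kappa
  ancestors of Kappa: {Theta, Mu, Kappa}
Common ancestors: {Theta}
Walk up from Kappa: Kappa (not in ancestors of Epsilon), Mu (not in ancestors of Epsilon), Theta (in ancestors of Epsilon)
Deepest common ancestor (LCA) = Theta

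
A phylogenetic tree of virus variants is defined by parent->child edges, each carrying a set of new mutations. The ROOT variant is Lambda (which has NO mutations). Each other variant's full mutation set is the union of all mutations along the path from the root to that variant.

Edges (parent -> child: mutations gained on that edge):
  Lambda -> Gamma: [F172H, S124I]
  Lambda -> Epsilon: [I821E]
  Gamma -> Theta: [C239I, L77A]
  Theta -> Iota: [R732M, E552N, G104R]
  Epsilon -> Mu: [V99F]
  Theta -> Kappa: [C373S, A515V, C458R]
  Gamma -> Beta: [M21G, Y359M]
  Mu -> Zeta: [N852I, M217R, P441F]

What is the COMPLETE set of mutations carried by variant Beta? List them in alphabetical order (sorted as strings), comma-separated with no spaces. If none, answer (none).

Answer: F172H,M21G,S124I,Y359M

Derivation:
At Lambda: gained [] -> total []
At Gamma: gained ['F172H', 'S124I'] -> total ['F172H', 'S124I']
At Beta: gained ['M21G', 'Y359M'] -> total ['F172H', 'M21G', 'S124I', 'Y359M']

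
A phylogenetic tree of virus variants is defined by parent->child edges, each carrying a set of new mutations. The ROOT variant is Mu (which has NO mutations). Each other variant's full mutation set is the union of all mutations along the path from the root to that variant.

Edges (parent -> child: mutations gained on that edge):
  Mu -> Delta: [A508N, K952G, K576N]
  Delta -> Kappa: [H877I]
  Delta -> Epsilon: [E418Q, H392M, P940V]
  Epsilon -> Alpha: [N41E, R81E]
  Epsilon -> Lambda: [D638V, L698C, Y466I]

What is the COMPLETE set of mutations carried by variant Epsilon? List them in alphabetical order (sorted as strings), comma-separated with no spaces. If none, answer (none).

Answer: A508N,E418Q,H392M,K576N,K952G,P940V

Derivation:
At Mu: gained [] -> total []
At Delta: gained ['A508N', 'K952G', 'K576N'] -> total ['A508N', 'K576N', 'K952G']
At Epsilon: gained ['E418Q', 'H392M', 'P940V'] -> total ['A508N', 'E418Q', 'H392M', 'K576N', 'K952G', 'P940V']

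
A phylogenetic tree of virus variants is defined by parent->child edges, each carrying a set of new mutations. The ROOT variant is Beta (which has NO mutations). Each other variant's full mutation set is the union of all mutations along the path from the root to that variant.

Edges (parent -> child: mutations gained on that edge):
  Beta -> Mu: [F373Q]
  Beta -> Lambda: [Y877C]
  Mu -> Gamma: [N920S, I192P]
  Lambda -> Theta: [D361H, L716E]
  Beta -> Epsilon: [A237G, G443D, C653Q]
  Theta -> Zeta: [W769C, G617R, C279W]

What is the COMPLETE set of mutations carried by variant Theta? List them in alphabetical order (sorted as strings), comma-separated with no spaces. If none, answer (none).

Answer: D361H,L716E,Y877C

Derivation:
At Beta: gained [] -> total []
At Lambda: gained ['Y877C'] -> total ['Y877C']
At Theta: gained ['D361H', 'L716E'] -> total ['D361H', 'L716E', 'Y877C']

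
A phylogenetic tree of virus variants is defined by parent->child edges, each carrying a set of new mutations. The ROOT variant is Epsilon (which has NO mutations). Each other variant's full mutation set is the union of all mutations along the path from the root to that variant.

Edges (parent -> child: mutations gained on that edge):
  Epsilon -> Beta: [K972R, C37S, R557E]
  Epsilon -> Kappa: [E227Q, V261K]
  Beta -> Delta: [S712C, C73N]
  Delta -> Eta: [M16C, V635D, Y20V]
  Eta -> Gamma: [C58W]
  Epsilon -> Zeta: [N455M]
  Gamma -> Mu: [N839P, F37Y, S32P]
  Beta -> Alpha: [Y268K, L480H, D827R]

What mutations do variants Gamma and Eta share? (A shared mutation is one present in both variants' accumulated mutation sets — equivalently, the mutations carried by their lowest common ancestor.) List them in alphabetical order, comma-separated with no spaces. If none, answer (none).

Answer: C37S,C73N,K972R,M16C,R557E,S712C,V635D,Y20V

Derivation:
Accumulating mutations along path to Gamma:
  At Epsilon: gained [] -> total []
  At Beta: gained ['K972R', 'C37S', 'R557E'] -> total ['C37S', 'K972R', 'R557E']
  At Delta: gained ['S712C', 'C73N'] -> total ['C37S', 'C73N', 'K972R', 'R557E', 'S712C']
  At Eta: gained ['M16C', 'V635D', 'Y20V'] -> total ['C37S', 'C73N', 'K972R', 'M16C', 'R557E', 'S712C', 'V635D', 'Y20V']
  At Gamma: gained ['C58W'] -> total ['C37S', 'C58W', 'C73N', 'K972R', 'M16C', 'R557E', 'S712C', 'V635D', 'Y20V']
Mutations(Gamma) = ['C37S', 'C58W', 'C73N', 'K972R', 'M16C', 'R557E', 'S712C', 'V635D', 'Y20V']
Accumulating mutations along path to Eta:
  At Epsilon: gained [] -> total []
  At Beta: gained ['K972R', 'C37S', 'R557E'] -> total ['C37S', 'K972R', 'R557E']
  At Delta: gained ['S712C', 'C73N'] -> total ['C37S', 'C73N', 'K972R', 'R557E', 'S712C']
  At Eta: gained ['M16C', 'V635D', 'Y20V'] -> total ['C37S', 'C73N', 'K972R', 'M16C', 'R557E', 'S712C', 'V635D', 'Y20V']
Mutations(Eta) = ['C37S', 'C73N', 'K972R', 'M16C', 'R557E', 'S712C', 'V635D', 'Y20V']
Intersection: ['C37S', 'C58W', 'C73N', 'K972R', 'M16C', 'R557E', 'S712C', 'V635D', 'Y20V'] ∩ ['C37S', 'C73N', 'K972R', 'M16C', 'R557E', 'S712C', 'V635D', 'Y20V'] = ['C37S', 'C73N', 'K972R', 'M16C', 'R557E', 'S712C', 'V635D', 'Y20V']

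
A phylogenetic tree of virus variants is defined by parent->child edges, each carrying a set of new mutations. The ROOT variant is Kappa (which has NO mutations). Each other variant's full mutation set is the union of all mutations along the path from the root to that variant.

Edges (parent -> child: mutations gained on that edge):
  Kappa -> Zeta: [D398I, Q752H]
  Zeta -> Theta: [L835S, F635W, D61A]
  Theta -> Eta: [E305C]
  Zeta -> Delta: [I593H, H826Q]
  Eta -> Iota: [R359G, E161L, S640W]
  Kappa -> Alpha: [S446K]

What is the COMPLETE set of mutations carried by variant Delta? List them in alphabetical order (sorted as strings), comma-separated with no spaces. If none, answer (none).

At Kappa: gained [] -> total []
At Zeta: gained ['D398I', 'Q752H'] -> total ['D398I', 'Q752H']
At Delta: gained ['I593H', 'H826Q'] -> total ['D398I', 'H826Q', 'I593H', 'Q752H']

Answer: D398I,H826Q,I593H,Q752H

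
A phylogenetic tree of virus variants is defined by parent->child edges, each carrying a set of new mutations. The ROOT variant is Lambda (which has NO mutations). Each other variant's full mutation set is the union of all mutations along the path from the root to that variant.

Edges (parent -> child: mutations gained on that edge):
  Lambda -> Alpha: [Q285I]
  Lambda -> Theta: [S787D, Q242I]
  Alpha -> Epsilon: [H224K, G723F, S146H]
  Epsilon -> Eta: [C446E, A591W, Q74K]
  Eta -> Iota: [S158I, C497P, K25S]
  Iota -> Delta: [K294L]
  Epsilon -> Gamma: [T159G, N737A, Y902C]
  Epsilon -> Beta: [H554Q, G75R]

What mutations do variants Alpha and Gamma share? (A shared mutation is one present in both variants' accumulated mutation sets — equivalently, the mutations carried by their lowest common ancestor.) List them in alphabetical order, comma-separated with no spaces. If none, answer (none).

Answer: Q285I

Derivation:
Accumulating mutations along path to Alpha:
  At Lambda: gained [] -> total []
  At Alpha: gained ['Q285I'] -> total ['Q285I']
Mutations(Alpha) = ['Q285I']
Accumulating mutations along path to Gamma:
  At Lambda: gained [] -> total []
  At Alpha: gained ['Q285I'] -> total ['Q285I']
  At Epsilon: gained ['H224K', 'G723F', 'S146H'] -> total ['G723F', 'H224K', 'Q285I', 'S146H']
  At Gamma: gained ['T159G', 'N737A', 'Y902C'] -> total ['G723F', 'H224K', 'N737A', 'Q285I', 'S146H', 'T159G', 'Y902C']
Mutations(Gamma) = ['G723F', 'H224K', 'N737A', 'Q285I', 'S146H', 'T159G', 'Y902C']
Intersection: ['Q285I'] ∩ ['G723F', 'H224K', 'N737A', 'Q285I', 'S146H', 'T159G', 'Y902C'] = ['Q285I']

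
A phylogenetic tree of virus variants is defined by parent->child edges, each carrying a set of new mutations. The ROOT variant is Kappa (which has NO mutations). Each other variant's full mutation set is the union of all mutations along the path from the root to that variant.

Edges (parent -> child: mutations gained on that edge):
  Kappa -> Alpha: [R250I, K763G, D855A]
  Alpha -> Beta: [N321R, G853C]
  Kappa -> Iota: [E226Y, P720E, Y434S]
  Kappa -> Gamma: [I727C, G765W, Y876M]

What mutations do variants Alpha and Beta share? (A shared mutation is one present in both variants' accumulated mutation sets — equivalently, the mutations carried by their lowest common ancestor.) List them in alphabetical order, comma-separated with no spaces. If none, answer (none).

Accumulating mutations along path to Alpha:
  At Kappa: gained [] -> total []
  At Alpha: gained ['R250I', 'K763G', 'D855A'] -> total ['D855A', 'K763G', 'R250I']
Mutations(Alpha) = ['D855A', 'K763G', 'R250I']
Accumulating mutations along path to Beta:
  At Kappa: gained [] -> total []
  At Alpha: gained ['R250I', 'K763G', 'D855A'] -> total ['D855A', 'K763G', 'R250I']
  At Beta: gained ['N321R', 'G853C'] -> total ['D855A', 'G853C', 'K763G', 'N321R', 'R250I']
Mutations(Beta) = ['D855A', 'G853C', 'K763G', 'N321R', 'R250I']
Intersection: ['D855A', 'K763G', 'R250I'] ∩ ['D855A', 'G853C', 'K763G', 'N321R', 'R250I'] = ['D855A', 'K763G', 'R250I']

Answer: D855A,K763G,R250I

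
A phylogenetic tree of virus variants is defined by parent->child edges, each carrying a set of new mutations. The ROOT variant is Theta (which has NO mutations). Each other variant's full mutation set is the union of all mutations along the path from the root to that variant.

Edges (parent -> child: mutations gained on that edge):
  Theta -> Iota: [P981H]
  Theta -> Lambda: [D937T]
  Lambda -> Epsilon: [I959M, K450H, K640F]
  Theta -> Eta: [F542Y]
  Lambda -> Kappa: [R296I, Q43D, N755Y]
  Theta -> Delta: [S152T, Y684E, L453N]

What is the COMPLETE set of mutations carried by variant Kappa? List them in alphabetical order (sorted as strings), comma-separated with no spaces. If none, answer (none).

At Theta: gained [] -> total []
At Lambda: gained ['D937T'] -> total ['D937T']
At Kappa: gained ['R296I', 'Q43D', 'N755Y'] -> total ['D937T', 'N755Y', 'Q43D', 'R296I']

Answer: D937T,N755Y,Q43D,R296I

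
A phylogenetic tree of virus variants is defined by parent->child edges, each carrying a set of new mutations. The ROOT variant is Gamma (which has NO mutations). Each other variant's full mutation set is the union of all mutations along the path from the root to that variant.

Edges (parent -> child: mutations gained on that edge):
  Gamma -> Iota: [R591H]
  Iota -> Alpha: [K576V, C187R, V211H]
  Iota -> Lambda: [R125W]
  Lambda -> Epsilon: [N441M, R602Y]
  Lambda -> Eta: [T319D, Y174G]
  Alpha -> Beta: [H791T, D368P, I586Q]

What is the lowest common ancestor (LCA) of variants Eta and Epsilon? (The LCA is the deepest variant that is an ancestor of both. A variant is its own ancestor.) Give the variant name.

Answer: Lambda

Derivation:
Path from root to Eta: Gamma -> Iota -> Lambda -> Eta
  ancestors of Eta: {Gamma, Iota, Lambda, Eta}
Path from root to Epsilon: Gamma -> Iota -> Lambda -> Epsilon
  ancestors of Epsilon: {Gamma, Iota, Lambda, Epsilon}
Common ancestors: {Gamma, Iota, Lambda}
Walk up from Epsilon: Epsilon (not in ancestors of Eta), Lambda (in ancestors of Eta), Iota (in ancestors of Eta), Gamma (in ancestors of Eta)
Deepest common ancestor (LCA) = Lambda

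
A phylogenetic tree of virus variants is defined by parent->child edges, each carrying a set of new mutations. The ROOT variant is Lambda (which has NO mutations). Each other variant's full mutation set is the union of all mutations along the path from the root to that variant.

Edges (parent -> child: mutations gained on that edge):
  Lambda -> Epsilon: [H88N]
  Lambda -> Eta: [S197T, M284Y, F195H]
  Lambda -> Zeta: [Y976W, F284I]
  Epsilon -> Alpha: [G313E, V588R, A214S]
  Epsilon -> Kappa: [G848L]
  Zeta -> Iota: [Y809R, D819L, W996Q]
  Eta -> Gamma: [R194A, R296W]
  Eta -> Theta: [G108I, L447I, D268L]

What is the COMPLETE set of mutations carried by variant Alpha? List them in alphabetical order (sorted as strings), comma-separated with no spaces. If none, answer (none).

At Lambda: gained [] -> total []
At Epsilon: gained ['H88N'] -> total ['H88N']
At Alpha: gained ['G313E', 'V588R', 'A214S'] -> total ['A214S', 'G313E', 'H88N', 'V588R']

Answer: A214S,G313E,H88N,V588R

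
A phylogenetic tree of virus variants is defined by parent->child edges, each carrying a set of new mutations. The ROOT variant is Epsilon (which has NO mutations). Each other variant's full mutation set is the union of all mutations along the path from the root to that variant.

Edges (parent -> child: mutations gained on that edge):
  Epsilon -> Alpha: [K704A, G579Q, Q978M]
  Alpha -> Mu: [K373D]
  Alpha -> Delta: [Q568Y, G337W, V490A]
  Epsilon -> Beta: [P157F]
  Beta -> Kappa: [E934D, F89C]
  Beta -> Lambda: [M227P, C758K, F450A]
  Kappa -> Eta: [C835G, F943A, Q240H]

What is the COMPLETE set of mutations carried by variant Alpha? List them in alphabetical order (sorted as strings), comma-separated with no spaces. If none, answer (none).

Answer: G579Q,K704A,Q978M

Derivation:
At Epsilon: gained [] -> total []
At Alpha: gained ['K704A', 'G579Q', 'Q978M'] -> total ['G579Q', 'K704A', 'Q978M']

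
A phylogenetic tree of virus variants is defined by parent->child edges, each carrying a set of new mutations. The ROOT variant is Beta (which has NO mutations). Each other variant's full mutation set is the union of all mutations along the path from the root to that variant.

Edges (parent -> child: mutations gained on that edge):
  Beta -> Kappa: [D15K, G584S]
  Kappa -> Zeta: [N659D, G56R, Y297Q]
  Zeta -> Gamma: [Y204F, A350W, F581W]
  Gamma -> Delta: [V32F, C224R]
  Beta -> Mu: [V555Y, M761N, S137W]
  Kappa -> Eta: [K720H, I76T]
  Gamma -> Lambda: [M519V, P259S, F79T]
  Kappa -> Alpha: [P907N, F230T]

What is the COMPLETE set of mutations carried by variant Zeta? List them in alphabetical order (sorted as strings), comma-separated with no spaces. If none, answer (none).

Answer: D15K,G56R,G584S,N659D,Y297Q

Derivation:
At Beta: gained [] -> total []
At Kappa: gained ['D15K', 'G584S'] -> total ['D15K', 'G584S']
At Zeta: gained ['N659D', 'G56R', 'Y297Q'] -> total ['D15K', 'G56R', 'G584S', 'N659D', 'Y297Q']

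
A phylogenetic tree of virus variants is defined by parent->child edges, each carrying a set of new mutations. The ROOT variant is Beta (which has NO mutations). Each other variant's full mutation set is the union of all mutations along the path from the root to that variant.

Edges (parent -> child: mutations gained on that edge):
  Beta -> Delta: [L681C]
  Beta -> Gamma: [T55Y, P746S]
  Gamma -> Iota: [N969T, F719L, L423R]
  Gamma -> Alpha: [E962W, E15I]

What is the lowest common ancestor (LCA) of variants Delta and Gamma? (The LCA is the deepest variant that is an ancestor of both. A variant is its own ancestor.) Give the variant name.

Answer: Beta

Derivation:
Path from root to Delta: Beta -> Delta
  ancestors of Delta: {Beta, Delta}
Path from root to Gamma: Beta -> Gamma
  ancestors of Gamma: {Beta, Gamma}
Common ancestors: {Beta}
Walk up from Gamma: Gamma (not in ancestors of Delta), Beta (in ancestors of Delta)
Deepest common ancestor (LCA) = Beta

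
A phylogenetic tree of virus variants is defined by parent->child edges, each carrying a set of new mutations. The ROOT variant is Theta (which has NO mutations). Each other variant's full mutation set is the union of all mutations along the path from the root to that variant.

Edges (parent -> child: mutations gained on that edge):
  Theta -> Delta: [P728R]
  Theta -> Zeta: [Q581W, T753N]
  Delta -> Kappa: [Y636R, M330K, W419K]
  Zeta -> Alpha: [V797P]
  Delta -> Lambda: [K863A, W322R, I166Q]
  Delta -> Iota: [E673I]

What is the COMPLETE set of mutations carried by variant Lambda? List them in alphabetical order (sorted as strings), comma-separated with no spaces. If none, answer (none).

Answer: I166Q,K863A,P728R,W322R

Derivation:
At Theta: gained [] -> total []
At Delta: gained ['P728R'] -> total ['P728R']
At Lambda: gained ['K863A', 'W322R', 'I166Q'] -> total ['I166Q', 'K863A', 'P728R', 'W322R']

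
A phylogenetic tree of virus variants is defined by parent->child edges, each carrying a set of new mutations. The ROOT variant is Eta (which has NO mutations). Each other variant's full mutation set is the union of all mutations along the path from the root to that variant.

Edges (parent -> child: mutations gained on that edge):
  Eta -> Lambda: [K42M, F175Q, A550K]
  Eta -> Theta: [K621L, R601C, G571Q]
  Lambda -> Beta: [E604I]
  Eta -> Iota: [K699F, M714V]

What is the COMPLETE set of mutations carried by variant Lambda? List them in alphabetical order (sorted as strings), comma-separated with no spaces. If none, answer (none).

Answer: A550K,F175Q,K42M

Derivation:
At Eta: gained [] -> total []
At Lambda: gained ['K42M', 'F175Q', 'A550K'] -> total ['A550K', 'F175Q', 'K42M']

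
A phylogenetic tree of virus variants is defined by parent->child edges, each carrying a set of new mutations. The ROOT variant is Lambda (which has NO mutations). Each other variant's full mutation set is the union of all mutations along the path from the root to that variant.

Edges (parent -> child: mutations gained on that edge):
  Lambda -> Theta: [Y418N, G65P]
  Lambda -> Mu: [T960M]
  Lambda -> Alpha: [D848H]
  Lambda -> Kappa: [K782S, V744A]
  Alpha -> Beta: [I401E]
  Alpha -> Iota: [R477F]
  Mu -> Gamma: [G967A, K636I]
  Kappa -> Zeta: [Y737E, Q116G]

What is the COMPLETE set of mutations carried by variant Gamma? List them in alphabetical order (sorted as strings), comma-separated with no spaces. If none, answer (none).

Answer: G967A,K636I,T960M

Derivation:
At Lambda: gained [] -> total []
At Mu: gained ['T960M'] -> total ['T960M']
At Gamma: gained ['G967A', 'K636I'] -> total ['G967A', 'K636I', 'T960M']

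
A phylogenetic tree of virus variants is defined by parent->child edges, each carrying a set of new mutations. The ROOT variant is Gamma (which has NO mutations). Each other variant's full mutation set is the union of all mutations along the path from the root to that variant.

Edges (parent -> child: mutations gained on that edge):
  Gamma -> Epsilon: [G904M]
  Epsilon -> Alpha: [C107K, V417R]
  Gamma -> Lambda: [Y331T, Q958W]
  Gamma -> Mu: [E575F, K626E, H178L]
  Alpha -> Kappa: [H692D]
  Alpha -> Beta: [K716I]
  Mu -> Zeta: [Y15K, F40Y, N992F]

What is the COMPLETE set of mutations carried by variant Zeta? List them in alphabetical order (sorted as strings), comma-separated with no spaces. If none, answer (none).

At Gamma: gained [] -> total []
At Mu: gained ['E575F', 'K626E', 'H178L'] -> total ['E575F', 'H178L', 'K626E']
At Zeta: gained ['Y15K', 'F40Y', 'N992F'] -> total ['E575F', 'F40Y', 'H178L', 'K626E', 'N992F', 'Y15K']

Answer: E575F,F40Y,H178L,K626E,N992F,Y15K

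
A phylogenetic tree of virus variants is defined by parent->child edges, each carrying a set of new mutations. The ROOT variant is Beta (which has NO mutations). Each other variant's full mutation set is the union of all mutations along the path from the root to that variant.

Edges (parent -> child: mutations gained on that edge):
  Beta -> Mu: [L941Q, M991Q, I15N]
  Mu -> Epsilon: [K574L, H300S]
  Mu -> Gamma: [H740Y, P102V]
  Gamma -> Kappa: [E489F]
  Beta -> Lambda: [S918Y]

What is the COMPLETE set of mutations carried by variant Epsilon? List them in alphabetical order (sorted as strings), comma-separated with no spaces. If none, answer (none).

Answer: H300S,I15N,K574L,L941Q,M991Q

Derivation:
At Beta: gained [] -> total []
At Mu: gained ['L941Q', 'M991Q', 'I15N'] -> total ['I15N', 'L941Q', 'M991Q']
At Epsilon: gained ['K574L', 'H300S'] -> total ['H300S', 'I15N', 'K574L', 'L941Q', 'M991Q']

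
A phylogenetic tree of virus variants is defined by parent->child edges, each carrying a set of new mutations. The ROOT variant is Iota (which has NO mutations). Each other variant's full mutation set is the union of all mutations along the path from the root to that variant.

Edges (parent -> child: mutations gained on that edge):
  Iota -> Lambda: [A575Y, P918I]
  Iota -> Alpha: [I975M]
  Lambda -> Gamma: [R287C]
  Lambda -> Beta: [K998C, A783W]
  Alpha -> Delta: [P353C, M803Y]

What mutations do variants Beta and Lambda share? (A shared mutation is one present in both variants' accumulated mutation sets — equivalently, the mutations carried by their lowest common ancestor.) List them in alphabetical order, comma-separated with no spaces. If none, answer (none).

Accumulating mutations along path to Beta:
  At Iota: gained [] -> total []
  At Lambda: gained ['A575Y', 'P918I'] -> total ['A575Y', 'P918I']
  At Beta: gained ['K998C', 'A783W'] -> total ['A575Y', 'A783W', 'K998C', 'P918I']
Mutations(Beta) = ['A575Y', 'A783W', 'K998C', 'P918I']
Accumulating mutations along path to Lambda:
  At Iota: gained [] -> total []
  At Lambda: gained ['A575Y', 'P918I'] -> total ['A575Y', 'P918I']
Mutations(Lambda) = ['A575Y', 'P918I']
Intersection: ['A575Y', 'A783W', 'K998C', 'P918I'] ∩ ['A575Y', 'P918I'] = ['A575Y', 'P918I']

Answer: A575Y,P918I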